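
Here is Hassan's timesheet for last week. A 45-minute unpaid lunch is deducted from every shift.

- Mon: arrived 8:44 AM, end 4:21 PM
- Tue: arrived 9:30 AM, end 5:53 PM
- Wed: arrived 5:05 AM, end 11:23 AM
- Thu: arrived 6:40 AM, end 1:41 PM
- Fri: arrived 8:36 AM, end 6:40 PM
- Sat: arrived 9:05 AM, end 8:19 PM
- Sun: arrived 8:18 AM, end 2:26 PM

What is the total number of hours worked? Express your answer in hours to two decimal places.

Mon: 8:44 AM–4:21 PM = 7 h 37 min; less 45 min break → 6 h 52 min
Tue: 9:30 AM–5:53 PM = 8 h 23 min; less 45 min break → 7 h 38 min
Wed: 5:05 AM–11:23 AM = 6 h 18 min; less 45 min break → 5 h 33 min
Thu: 6:40 AM–1:41 PM = 7 h 1 min; less 45 min break → 6 h 16 min
Fri: 8:36 AM–6:40 PM = 10 h 4 min; less 45 min break → 9 h 19 min
Sat: 9:05 AM–8:19 PM = 11 h 14 min; less 45 min break → 10 h 29 min
Sun: 8:18 AM–2:26 PM = 6 h 8 min; less 45 min break → 5 h 23 min
Total: 6 h 52 min + 7 h 38 min + 5 h 33 min + 6 h 16 min + 9 h 19 min + 10 h 29 min + 5 h 23 min = 51 h 30 min.

51.50 hours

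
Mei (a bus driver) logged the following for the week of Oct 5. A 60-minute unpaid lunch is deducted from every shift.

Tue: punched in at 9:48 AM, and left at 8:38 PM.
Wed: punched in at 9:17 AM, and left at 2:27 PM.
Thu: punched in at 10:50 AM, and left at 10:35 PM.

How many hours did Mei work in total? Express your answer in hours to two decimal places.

Tue: 9:48 AM–8:38 PM = 10 h 50 min; less 60 min break → 9 h 50 min
Wed: 9:17 AM–2:27 PM = 5 h 10 min; less 60 min break → 4 h 10 min
Thu: 10:50 AM–10:35 PM = 11 h 45 min; less 60 min break → 10 h 45 min
Total: 9 h 50 min + 4 h 10 min + 10 h 45 min = 24 h 45 min.

24.75 hours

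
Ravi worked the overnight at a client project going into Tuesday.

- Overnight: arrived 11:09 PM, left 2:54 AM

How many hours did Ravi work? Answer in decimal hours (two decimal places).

Overnight: 11:09 PM → midnight = 0 h 51 min; midnight → 2:54 AM = 2 h 54 min; span 3 h 45 min

3.75 hours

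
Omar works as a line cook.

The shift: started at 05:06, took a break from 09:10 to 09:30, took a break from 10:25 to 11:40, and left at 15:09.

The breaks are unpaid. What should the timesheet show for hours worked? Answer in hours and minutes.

8 h 28 min

The shift: 05:06–15:09 = 10 h 3 min; less 95 min break → 8 h 28 min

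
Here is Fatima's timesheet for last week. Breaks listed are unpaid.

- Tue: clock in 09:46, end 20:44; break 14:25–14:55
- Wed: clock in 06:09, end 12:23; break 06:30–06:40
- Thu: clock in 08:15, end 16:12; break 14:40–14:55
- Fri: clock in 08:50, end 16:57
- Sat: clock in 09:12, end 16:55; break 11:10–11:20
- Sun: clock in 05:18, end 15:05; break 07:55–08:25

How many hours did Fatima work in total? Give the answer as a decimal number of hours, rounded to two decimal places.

Tue: 09:46–20:44 = 10 h 58 min; less 30 min break → 10 h 28 min
Wed: 06:09–12:23 = 6 h 14 min; less 10 min break → 6 h 4 min
Thu: 08:15–16:12 = 7 h 57 min; less 15 min break → 7 h 42 min
Fri: 08:50–16:57 = 8 h 7 min
Sat: 09:12–16:55 = 7 h 43 min; less 10 min break → 7 h 33 min
Sun: 05:18–15:05 = 9 h 47 min; less 30 min break → 9 h 17 min
Total: 10 h 28 min + 6 h 4 min + 7 h 42 min + 8 h 7 min + 7 h 33 min + 9 h 17 min = 49 h 11 min.

49.18 hours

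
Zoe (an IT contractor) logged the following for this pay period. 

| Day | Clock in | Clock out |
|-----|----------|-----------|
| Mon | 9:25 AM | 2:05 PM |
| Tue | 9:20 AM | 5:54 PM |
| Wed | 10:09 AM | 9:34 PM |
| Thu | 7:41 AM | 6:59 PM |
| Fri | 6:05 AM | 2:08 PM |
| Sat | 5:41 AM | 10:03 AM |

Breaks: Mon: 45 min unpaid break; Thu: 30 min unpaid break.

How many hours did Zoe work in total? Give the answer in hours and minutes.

Mon: 9:25 AM–2:05 PM = 4 h 40 min; less 45 min break → 3 h 55 min
Tue: 9:20 AM–5:54 PM = 8 h 34 min
Wed: 10:09 AM–9:34 PM = 11 h 25 min
Thu: 7:41 AM–6:59 PM = 11 h 18 min; less 30 min break → 10 h 48 min
Fri: 6:05 AM–2:08 PM = 8 h 3 min
Sat: 5:41 AM–10:03 AM = 4 h 22 min
Total: 3 h 55 min + 8 h 34 min + 11 h 25 min + 10 h 48 min + 8 h 3 min + 4 h 22 min = 47 h 7 min.

47 h 7 min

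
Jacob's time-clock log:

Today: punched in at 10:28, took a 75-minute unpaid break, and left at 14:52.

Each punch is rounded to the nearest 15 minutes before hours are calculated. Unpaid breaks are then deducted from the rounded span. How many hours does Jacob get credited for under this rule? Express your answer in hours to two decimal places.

Today: in 10:28→10:30, out 14:52→14:45; 4 h 15 min − 75 min = 3 h 0 min

3.00 hours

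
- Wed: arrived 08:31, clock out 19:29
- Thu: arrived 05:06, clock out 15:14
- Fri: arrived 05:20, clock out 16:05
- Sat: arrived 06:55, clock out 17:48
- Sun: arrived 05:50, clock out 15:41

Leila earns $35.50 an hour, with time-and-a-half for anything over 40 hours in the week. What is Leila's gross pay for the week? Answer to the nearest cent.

Wed: 08:31–19:29 = 10 h 58 min
Thu: 05:06–15:14 = 10 h 8 min
Fri: 05:20–16:05 = 10 h 45 min
Sat: 06:55–17:48 = 10 h 53 min
Sun: 05:50–15:41 = 9 h 51 min
Total worked: 52 h 35 min = 3155 min.
Regular 40 h 0 min = 2400 min at $35.50/h; overtime 12 h 35 min = 755 min at $53.25/h.
Pay = (2400 × $35.50 + 755 × $53.25) ÷ 60 = $2090.06.

$2090.06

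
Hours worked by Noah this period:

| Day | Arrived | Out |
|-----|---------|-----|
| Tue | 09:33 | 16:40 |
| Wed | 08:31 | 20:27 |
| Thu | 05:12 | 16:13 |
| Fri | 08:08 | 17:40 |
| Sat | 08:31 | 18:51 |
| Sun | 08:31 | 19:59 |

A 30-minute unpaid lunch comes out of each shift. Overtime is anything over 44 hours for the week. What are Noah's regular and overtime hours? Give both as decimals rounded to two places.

Regular 44.00 hours, overtime 14.40 hours

Tue: 09:33–16:40 = 7 h 7 min; less 30 min break → 6 h 37 min
Wed: 08:31–20:27 = 11 h 56 min; less 30 min break → 11 h 26 min
Thu: 05:12–16:13 = 11 h 1 min; less 30 min break → 10 h 31 min
Fri: 08:08–17:40 = 9 h 32 min; less 30 min break → 9 h 2 min
Sat: 08:31–18:51 = 10 h 20 min; less 30 min break → 9 h 50 min
Sun: 08:31–19:59 = 11 h 28 min; less 30 min break → 10 h 58 min
Total worked: 58 h 24 min = 58.40 h.
Threshold 44 h → overtime 14 h 24 min, regular 44 h 0 min.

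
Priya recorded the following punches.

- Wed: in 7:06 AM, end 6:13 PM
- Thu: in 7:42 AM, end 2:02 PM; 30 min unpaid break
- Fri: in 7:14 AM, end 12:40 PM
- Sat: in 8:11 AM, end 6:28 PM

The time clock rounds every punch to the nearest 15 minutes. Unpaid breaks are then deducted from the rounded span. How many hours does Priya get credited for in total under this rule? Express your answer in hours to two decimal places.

Wed: in 7:06 AM→7:00 AM, out 6:13 PM→6:15 PM; 11 h 15 min
Thu: in 7:42 AM→7:45 AM, out 2:02 PM→2:00 PM; 6 h 15 min − 30 min = 5 h 45 min
Fri: in 7:14 AM→7:15 AM, out 12:40 PM→12:45 PM; 5 h 30 min
Sat: in 8:11 AM→8:15 AM, out 6:28 PM→6:30 PM; 10 h 15 min
Total credited: 32 h 45 min.

32.75 hours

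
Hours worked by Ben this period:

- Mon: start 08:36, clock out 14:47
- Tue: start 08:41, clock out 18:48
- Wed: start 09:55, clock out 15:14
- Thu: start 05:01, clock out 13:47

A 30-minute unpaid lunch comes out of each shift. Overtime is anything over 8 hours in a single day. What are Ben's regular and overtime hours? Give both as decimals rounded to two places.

Mon: 08:36–14:47 = 6 h 11 min; less 30 min break → 5 h 41 min
Tue: 08:41–18:48 = 10 h 7 min; less 30 min break → 9 h 37 min
Wed: 09:55–15:14 = 5 h 19 min; less 30 min break → 4 h 49 min
Thu: 05:01–13:47 = 8 h 46 min; less 30 min break → 8 h 16 min
Mon reg 5 h 41 min / OT 0 h 0 min; Tue reg 8 h 0 min / OT 1 h 37 min; Wed reg 4 h 49 min / OT 0 h 0 min; Thu reg 8 h 0 min / OT 0 h 16 min.
Totals: regular 26 h 30 min, overtime 1 h 53 min.

Regular 26.50 hours, overtime 1.88 hours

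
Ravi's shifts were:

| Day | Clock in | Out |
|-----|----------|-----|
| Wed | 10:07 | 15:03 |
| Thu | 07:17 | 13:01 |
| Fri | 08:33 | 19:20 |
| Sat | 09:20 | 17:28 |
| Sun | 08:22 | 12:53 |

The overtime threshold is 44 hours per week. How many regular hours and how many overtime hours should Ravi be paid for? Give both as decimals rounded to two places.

Wed: 10:07–15:03 = 4 h 56 min
Thu: 07:17–13:01 = 5 h 44 min
Fri: 08:33–19:20 = 10 h 47 min
Sat: 09:20–17:28 = 8 h 8 min
Sun: 08:22–12:53 = 4 h 31 min
Total worked: 34 h 6 min = 34.10 h.
Threshold 44 h → overtime 0 h 0 min, regular 34 h 6 min.

Regular 34.10 hours, overtime 0.00 hours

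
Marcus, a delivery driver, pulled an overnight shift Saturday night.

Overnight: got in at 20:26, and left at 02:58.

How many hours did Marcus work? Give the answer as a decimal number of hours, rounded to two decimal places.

Overnight: 20:26 → midnight = 3 h 34 min; midnight → 02:58 = 2 h 58 min; span 6 h 32 min

6.53 hours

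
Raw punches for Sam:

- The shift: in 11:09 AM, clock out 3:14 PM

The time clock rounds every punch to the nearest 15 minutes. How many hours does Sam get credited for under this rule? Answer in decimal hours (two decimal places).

The shift: in 11:09 AM→11:15 AM, out 3:14 PM→3:15 PM; 4 h 0 min

4.00 hours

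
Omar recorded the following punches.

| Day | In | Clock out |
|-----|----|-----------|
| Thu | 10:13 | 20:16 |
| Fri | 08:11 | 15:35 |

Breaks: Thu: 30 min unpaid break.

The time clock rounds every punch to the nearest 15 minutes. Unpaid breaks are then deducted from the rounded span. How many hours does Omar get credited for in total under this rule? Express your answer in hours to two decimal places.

16.75 hours

Thu: in 10:13→10:15, out 20:16→20:15; 10 h 0 min − 30 min = 9 h 30 min
Fri: in 08:11→08:15, out 15:35→15:30; 7 h 15 min
Total credited: 16 h 45 min.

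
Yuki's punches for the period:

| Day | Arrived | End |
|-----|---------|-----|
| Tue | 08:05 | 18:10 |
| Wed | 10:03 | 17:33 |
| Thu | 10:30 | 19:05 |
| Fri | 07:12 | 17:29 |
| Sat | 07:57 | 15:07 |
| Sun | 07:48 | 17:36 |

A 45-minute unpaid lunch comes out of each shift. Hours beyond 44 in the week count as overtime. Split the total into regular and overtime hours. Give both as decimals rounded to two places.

Tue: 08:05–18:10 = 10 h 5 min; less 45 min break → 9 h 20 min
Wed: 10:03–17:33 = 7 h 30 min; less 45 min break → 6 h 45 min
Thu: 10:30–19:05 = 8 h 35 min; less 45 min break → 7 h 50 min
Fri: 07:12–17:29 = 10 h 17 min; less 45 min break → 9 h 32 min
Sat: 07:57–15:07 = 7 h 10 min; less 45 min break → 6 h 25 min
Sun: 07:48–17:36 = 9 h 48 min; less 45 min break → 9 h 3 min
Total worked: 48 h 55 min = 48.92 h.
Threshold 44 h → overtime 4 h 55 min, regular 44 h 0 min.

Regular 44.00 hours, overtime 4.92 hours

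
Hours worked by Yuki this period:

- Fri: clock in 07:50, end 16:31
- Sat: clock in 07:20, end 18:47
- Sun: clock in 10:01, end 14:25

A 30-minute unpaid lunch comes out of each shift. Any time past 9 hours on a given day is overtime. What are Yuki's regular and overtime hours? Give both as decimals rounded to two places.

Fri: 07:50–16:31 = 8 h 41 min; less 30 min break → 8 h 11 min
Sat: 07:20–18:47 = 11 h 27 min; less 30 min break → 10 h 57 min
Sun: 10:01–14:25 = 4 h 24 min; less 30 min break → 3 h 54 min
Fri reg 8 h 11 min / OT 0 h 0 min; Sat reg 9 h 0 min / OT 1 h 57 min; Sun reg 3 h 54 min / OT 0 h 0 min.
Totals: regular 21 h 5 min, overtime 1 h 57 min.

Regular 21.08 hours, overtime 1.95 hours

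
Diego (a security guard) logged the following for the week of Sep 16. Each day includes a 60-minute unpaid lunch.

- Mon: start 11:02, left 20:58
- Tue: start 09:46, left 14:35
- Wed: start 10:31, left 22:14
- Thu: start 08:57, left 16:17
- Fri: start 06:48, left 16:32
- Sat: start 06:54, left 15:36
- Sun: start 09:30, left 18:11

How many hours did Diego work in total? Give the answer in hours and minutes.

53 h 55 min

Mon: 11:02–20:58 = 9 h 56 min; less 60 min break → 8 h 56 min
Tue: 09:46–14:35 = 4 h 49 min; less 60 min break → 3 h 49 min
Wed: 10:31–22:14 = 11 h 43 min; less 60 min break → 10 h 43 min
Thu: 08:57–16:17 = 7 h 20 min; less 60 min break → 6 h 20 min
Fri: 06:48–16:32 = 9 h 44 min; less 60 min break → 8 h 44 min
Sat: 06:54–15:36 = 8 h 42 min; less 60 min break → 7 h 42 min
Sun: 09:30–18:11 = 8 h 41 min; less 60 min break → 7 h 41 min
Total: 8 h 56 min + 3 h 49 min + 10 h 43 min + 6 h 20 min + 8 h 44 min + 7 h 42 min + 7 h 41 min = 53 h 55 min.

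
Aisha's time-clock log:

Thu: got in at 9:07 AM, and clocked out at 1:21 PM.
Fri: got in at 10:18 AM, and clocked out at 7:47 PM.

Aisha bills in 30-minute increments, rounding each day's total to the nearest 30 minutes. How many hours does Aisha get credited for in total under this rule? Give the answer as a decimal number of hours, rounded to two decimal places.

13.50 hours

Thu: 9:07 AM–1:21 PM = 4 h 14 min → rounds to 4 h 0 min
Fri: 10:18 AM–7:47 PM = 9 h 29 min → rounds to 9 h 30 min
Total credited: 13 h 30 min.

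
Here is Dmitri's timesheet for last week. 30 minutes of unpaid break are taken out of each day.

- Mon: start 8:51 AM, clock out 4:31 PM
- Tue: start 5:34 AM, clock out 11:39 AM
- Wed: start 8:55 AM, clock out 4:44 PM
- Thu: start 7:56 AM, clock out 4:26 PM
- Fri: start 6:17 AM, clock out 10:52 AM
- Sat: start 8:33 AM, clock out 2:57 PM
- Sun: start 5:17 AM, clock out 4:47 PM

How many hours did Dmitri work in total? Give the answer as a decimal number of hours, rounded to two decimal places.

49.05 hours

Mon: 8:51 AM–4:31 PM = 7 h 40 min; less 30 min break → 7 h 10 min
Tue: 5:34 AM–11:39 AM = 6 h 5 min; less 30 min break → 5 h 35 min
Wed: 8:55 AM–4:44 PM = 7 h 49 min; less 30 min break → 7 h 19 min
Thu: 7:56 AM–4:26 PM = 8 h 30 min; less 30 min break → 8 h 0 min
Fri: 6:17 AM–10:52 AM = 4 h 35 min; less 30 min break → 4 h 5 min
Sat: 8:33 AM–2:57 PM = 6 h 24 min; less 30 min break → 5 h 54 min
Sun: 5:17 AM–4:47 PM = 11 h 30 min; less 30 min break → 11 h 0 min
Total: 7 h 10 min + 5 h 35 min + 7 h 19 min + 8 h 0 min + 4 h 5 min + 5 h 54 min + 11 h 0 min = 49 h 3 min.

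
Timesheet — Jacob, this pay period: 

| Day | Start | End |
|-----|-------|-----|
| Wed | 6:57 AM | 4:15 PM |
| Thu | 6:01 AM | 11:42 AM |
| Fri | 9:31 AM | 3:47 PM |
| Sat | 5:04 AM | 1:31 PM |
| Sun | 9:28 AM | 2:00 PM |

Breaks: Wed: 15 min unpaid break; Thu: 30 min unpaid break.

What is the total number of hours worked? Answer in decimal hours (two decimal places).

Wed: 6:57 AM–4:15 PM = 9 h 18 min; less 15 min break → 9 h 3 min
Thu: 6:01 AM–11:42 AM = 5 h 41 min; less 30 min break → 5 h 11 min
Fri: 9:31 AM–3:47 PM = 6 h 16 min
Sat: 5:04 AM–1:31 PM = 8 h 27 min
Sun: 9:28 AM–2:00 PM = 4 h 32 min
Total: 9 h 3 min + 5 h 11 min + 6 h 16 min + 8 h 27 min + 4 h 32 min = 33 h 29 min.

33.48 hours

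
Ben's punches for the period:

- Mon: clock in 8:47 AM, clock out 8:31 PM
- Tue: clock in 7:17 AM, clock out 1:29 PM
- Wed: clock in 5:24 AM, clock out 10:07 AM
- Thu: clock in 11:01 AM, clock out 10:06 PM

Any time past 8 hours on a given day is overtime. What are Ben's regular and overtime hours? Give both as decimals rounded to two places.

Mon: 8:47 AM–8:31 PM = 11 h 44 min
Tue: 7:17 AM–1:29 PM = 6 h 12 min
Wed: 5:24 AM–10:07 AM = 4 h 43 min
Thu: 11:01 AM–10:06 PM = 11 h 5 min
Mon reg 8 h 0 min / OT 3 h 44 min; Tue reg 6 h 12 min / OT 0 h 0 min; Wed reg 4 h 43 min / OT 0 h 0 min; Thu reg 8 h 0 min / OT 3 h 5 min.
Totals: regular 26 h 55 min, overtime 6 h 49 min.

Regular 26.92 hours, overtime 6.82 hours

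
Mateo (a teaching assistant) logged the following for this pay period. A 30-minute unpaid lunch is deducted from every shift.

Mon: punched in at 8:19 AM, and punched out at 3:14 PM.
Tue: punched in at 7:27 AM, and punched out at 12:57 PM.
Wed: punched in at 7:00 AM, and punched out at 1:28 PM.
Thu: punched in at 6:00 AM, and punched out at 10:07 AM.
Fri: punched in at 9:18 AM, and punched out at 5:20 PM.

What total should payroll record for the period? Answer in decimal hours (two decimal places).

Mon: 8:19 AM–3:14 PM = 6 h 55 min; less 30 min break → 6 h 25 min
Tue: 7:27 AM–12:57 PM = 5 h 30 min; less 30 min break → 5 h 0 min
Wed: 7:00 AM–1:28 PM = 6 h 28 min; less 30 min break → 5 h 58 min
Thu: 6:00 AM–10:07 AM = 4 h 7 min; less 30 min break → 3 h 37 min
Fri: 9:18 AM–5:20 PM = 8 h 2 min; less 30 min break → 7 h 32 min
Total: 6 h 25 min + 5 h 0 min + 5 h 58 min + 3 h 37 min + 7 h 32 min = 28 h 32 min.

28.53 hours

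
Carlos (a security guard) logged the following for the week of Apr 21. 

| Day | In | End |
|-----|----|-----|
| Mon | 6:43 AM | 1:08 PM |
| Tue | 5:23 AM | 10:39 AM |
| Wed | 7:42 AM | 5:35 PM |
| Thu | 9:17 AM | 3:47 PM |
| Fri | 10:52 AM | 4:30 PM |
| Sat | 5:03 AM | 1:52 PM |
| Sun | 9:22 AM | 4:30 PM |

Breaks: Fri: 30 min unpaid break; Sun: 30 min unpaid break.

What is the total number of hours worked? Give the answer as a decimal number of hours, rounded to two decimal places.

48.65 hours

Mon: 6:43 AM–1:08 PM = 6 h 25 min
Tue: 5:23 AM–10:39 AM = 5 h 16 min
Wed: 7:42 AM–5:35 PM = 9 h 53 min
Thu: 9:17 AM–3:47 PM = 6 h 30 min
Fri: 10:52 AM–4:30 PM = 5 h 38 min; less 30 min break → 5 h 8 min
Sat: 5:03 AM–1:52 PM = 8 h 49 min
Sun: 9:22 AM–4:30 PM = 7 h 8 min; less 30 min break → 6 h 38 min
Total: 6 h 25 min + 5 h 16 min + 9 h 53 min + 6 h 30 min + 5 h 8 min + 8 h 49 min + 6 h 38 min = 48 h 39 min.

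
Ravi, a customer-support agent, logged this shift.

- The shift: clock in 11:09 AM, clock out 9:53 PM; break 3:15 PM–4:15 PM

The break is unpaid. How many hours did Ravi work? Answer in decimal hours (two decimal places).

9.73 hours

The shift: 11:09 AM–9:53 PM = 10 h 44 min; less 60 min break → 9 h 44 min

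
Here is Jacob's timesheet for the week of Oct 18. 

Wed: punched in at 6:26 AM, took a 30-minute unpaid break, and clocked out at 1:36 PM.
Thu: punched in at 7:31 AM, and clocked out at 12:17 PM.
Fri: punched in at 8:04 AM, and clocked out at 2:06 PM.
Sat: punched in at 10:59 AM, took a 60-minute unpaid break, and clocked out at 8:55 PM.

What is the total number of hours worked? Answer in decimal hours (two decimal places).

26.40 hours

Wed: 6:26 AM–1:36 PM = 7 h 10 min; less 30 min break → 6 h 40 min
Thu: 7:31 AM–12:17 PM = 4 h 46 min
Fri: 8:04 AM–2:06 PM = 6 h 2 min
Sat: 10:59 AM–8:55 PM = 9 h 56 min; less 60 min break → 8 h 56 min
Total: 6 h 40 min + 4 h 46 min + 6 h 2 min + 8 h 56 min = 26 h 24 min.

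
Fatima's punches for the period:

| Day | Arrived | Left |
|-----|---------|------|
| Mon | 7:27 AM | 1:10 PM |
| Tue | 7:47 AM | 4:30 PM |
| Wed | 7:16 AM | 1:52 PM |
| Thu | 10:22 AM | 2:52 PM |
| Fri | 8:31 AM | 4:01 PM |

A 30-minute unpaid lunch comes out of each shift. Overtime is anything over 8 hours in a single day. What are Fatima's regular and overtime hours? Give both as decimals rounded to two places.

Mon: 7:27 AM–1:10 PM = 5 h 43 min; less 30 min break → 5 h 13 min
Tue: 7:47 AM–4:30 PM = 8 h 43 min; less 30 min break → 8 h 13 min
Wed: 7:16 AM–1:52 PM = 6 h 36 min; less 30 min break → 6 h 6 min
Thu: 10:22 AM–2:52 PM = 4 h 30 min; less 30 min break → 4 h 0 min
Fri: 8:31 AM–4:01 PM = 7 h 30 min; less 30 min break → 7 h 0 min
Mon reg 5 h 13 min / OT 0 h 0 min; Tue reg 8 h 0 min / OT 0 h 13 min; Wed reg 6 h 6 min / OT 0 h 0 min; Thu reg 4 h 0 min / OT 0 h 0 min; Fri reg 7 h 0 min / OT 0 h 0 min.
Totals: regular 30 h 19 min, overtime 0 h 13 min.

Regular 30.32 hours, overtime 0.22 hours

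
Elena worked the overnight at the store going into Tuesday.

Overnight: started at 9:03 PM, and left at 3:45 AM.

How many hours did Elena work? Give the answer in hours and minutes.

Overnight: 9:03 PM → midnight = 2 h 57 min; midnight → 3:45 AM = 3 h 45 min; span 6 h 42 min

6 h 42 min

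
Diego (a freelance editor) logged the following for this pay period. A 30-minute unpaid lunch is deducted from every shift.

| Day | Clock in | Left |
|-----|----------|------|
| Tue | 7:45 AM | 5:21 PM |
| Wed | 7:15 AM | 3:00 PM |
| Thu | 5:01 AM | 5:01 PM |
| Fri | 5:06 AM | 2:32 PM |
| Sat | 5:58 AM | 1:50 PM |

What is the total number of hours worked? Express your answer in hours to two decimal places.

Tue: 7:45 AM–5:21 PM = 9 h 36 min; less 30 min break → 9 h 6 min
Wed: 7:15 AM–3:00 PM = 7 h 45 min; less 30 min break → 7 h 15 min
Thu: 5:01 AM–5:01 PM = 12 h 0 min; less 30 min break → 11 h 30 min
Fri: 5:06 AM–2:32 PM = 9 h 26 min; less 30 min break → 8 h 56 min
Sat: 5:58 AM–1:50 PM = 7 h 52 min; less 30 min break → 7 h 22 min
Total: 9 h 6 min + 7 h 15 min + 11 h 30 min + 8 h 56 min + 7 h 22 min = 44 h 9 min.

44.15 hours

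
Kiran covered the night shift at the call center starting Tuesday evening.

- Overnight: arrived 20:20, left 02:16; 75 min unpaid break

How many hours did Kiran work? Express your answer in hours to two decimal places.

Overnight: 20:20 → midnight = 3 h 40 min; midnight → 02:16 = 2 h 16 min; span 5 h 56 min; less 75 min break → 4 h 41 min

4.68 hours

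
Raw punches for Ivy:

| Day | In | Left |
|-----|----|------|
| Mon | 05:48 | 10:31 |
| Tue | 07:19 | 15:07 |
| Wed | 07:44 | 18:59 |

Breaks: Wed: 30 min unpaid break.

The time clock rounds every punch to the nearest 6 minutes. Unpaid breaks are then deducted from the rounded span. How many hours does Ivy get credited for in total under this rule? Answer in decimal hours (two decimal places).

Mon: in 05:48→05:48, out 10:31→10:30; 4 h 42 min
Tue: in 07:19→07:18, out 15:07→15:06; 7 h 48 min
Wed: in 07:44→07:42, out 18:59→19:00; 11 h 18 min − 30 min = 10 h 48 min
Total credited: 23 h 18 min.

23.30 hours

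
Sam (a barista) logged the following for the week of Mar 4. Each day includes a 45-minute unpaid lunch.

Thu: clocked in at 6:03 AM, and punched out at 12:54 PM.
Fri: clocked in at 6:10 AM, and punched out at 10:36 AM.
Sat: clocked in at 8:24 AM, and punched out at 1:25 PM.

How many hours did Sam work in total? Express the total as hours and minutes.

14 h 3 min

Thu: 6:03 AM–12:54 PM = 6 h 51 min; less 45 min break → 6 h 6 min
Fri: 6:10 AM–10:36 AM = 4 h 26 min; less 45 min break → 3 h 41 min
Sat: 8:24 AM–1:25 PM = 5 h 1 min; less 45 min break → 4 h 16 min
Total: 6 h 6 min + 3 h 41 min + 4 h 16 min = 14 h 3 min.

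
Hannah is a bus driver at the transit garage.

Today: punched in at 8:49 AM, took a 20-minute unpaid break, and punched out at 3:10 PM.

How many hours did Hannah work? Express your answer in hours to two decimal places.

Today: 8:49 AM–3:10 PM = 6 h 21 min; less 20 min break → 6 h 1 min

6.02 hours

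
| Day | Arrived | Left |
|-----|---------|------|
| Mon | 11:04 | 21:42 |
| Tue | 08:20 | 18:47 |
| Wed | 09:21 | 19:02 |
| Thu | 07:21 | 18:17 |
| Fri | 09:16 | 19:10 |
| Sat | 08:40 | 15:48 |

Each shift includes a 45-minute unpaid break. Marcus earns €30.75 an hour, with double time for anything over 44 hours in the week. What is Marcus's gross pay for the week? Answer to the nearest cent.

Mon: 11:04–21:42 = 10 h 38 min; less 45 min break → 9 h 53 min
Tue: 08:20–18:47 = 10 h 27 min; less 45 min break → 9 h 42 min
Wed: 09:21–19:02 = 9 h 41 min; less 45 min break → 8 h 56 min
Thu: 07:21–18:17 = 10 h 56 min; less 45 min break → 10 h 11 min
Fri: 09:16–19:10 = 9 h 54 min; less 45 min break → 9 h 9 min
Sat: 08:40–15:48 = 7 h 8 min; less 45 min break → 6 h 23 min
Total worked: 54 h 14 min = 3254 min.
Regular 44 h 0 min = 2640 min at €30.75/h; overtime 10 h 14 min = 614 min at €61.50/h.
Pay = (2640 × €30.75 + 614 × €61.50) ÷ 60 = €1982.35.

€1982.35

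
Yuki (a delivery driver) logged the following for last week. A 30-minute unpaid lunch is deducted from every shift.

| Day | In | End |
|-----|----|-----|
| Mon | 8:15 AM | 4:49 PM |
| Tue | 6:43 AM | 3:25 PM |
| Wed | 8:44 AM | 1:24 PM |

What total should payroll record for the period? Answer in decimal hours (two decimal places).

20.43 hours

Mon: 8:15 AM–4:49 PM = 8 h 34 min; less 30 min break → 8 h 4 min
Tue: 6:43 AM–3:25 PM = 8 h 42 min; less 30 min break → 8 h 12 min
Wed: 8:44 AM–1:24 PM = 4 h 40 min; less 30 min break → 4 h 10 min
Total: 8 h 4 min + 8 h 12 min + 4 h 10 min = 20 h 26 min.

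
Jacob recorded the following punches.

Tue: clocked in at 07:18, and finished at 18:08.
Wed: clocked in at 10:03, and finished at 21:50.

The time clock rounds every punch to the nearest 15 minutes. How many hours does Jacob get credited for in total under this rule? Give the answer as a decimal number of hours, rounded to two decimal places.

22.75 hours

Tue: in 07:18→07:15, out 18:08→18:15; 11 h 0 min
Wed: in 10:03→10:00, out 21:50→21:45; 11 h 45 min
Total credited: 22 h 45 min.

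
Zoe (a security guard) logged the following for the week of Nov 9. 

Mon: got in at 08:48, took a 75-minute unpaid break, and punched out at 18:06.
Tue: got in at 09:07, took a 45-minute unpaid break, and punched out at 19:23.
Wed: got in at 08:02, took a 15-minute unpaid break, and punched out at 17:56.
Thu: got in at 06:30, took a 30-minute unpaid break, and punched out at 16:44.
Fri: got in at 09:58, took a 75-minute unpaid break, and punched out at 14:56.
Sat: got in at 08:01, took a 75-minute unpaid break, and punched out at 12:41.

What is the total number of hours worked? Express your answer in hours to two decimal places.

Mon: 08:48–18:06 = 9 h 18 min; less 75 min break → 8 h 3 min
Tue: 09:07–19:23 = 10 h 16 min; less 45 min break → 9 h 31 min
Wed: 08:02–17:56 = 9 h 54 min; less 15 min break → 9 h 39 min
Thu: 06:30–16:44 = 10 h 14 min; less 30 min break → 9 h 44 min
Fri: 09:58–14:56 = 4 h 58 min; less 75 min break → 3 h 43 min
Sat: 08:01–12:41 = 4 h 40 min; less 75 min break → 3 h 25 min
Total: 8 h 3 min + 9 h 31 min + 9 h 39 min + 9 h 44 min + 3 h 43 min + 3 h 25 min = 44 h 5 min.

44.08 hours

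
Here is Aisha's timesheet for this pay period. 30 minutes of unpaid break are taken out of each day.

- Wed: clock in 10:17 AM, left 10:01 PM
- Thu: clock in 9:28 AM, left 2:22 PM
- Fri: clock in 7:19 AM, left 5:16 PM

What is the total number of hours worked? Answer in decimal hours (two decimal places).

25.08 hours

Wed: 10:17 AM–10:01 PM = 11 h 44 min; less 30 min break → 11 h 14 min
Thu: 9:28 AM–2:22 PM = 4 h 54 min; less 30 min break → 4 h 24 min
Fri: 7:19 AM–5:16 PM = 9 h 57 min; less 30 min break → 9 h 27 min
Total: 11 h 14 min + 4 h 24 min + 9 h 27 min = 25 h 5 min.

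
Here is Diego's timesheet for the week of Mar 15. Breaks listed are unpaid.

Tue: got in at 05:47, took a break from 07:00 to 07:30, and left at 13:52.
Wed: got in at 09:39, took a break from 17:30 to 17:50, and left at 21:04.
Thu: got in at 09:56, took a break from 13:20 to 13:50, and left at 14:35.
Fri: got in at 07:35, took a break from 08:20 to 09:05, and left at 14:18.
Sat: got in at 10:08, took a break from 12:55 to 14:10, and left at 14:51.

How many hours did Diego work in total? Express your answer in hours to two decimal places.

Tue: 05:47–13:52 = 8 h 5 min; less 30 min break → 7 h 35 min
Wed: 09:39–21:04 = 11 h 25 min; less 20 min break → 11 h 5 min
Thu: 09:56–14:35 = 4 h 39 min; less 30 min break → 4 h 9 min
Fri: 07:35–14:18 = 6 h 43 min; less 45 min break → 5 h 58 min
Sat: 10:08–14:51 = 4 h 43 min; less 75 min break → 3 h 28 min
Total: 7 h 35 min + 11 h 5 min + 4 h 9 min + 5 h 58 min + 3 h 28 min = 32 h 15 min.

32.25 hours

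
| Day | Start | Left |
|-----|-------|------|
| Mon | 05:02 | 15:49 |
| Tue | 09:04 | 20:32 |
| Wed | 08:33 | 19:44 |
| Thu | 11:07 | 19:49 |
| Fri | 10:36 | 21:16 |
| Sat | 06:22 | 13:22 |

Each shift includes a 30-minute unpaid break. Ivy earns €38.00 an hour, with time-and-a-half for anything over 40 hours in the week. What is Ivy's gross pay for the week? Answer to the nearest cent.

Mon: 05:02–15:49 = 10 h 47 min; less 30 min break → 10 h 17 min
Tue: 09:04–20:32 = 11 h 28 min; less 30 min break → 10 h 58 min
Wed: 08:33–19:44 = 11 h 11 min; less 30 min break → 10 h 41 min
Thu: 11:07–19:49 = 8 h 42 min; less 30 min break → 8 h 12 min
Fri: 10:36–21:16 = 10 h 40 min; less 30 min break → 10 h 10 min
Sat: 06:22–13:22 = 7 h 0 min; less 30 min break → 6 h 30 min
Total worked: 56 h 48 min = 3408 min.
Regular 40 h 0 min = 2400 min at €38.00/h; overtime 16 h 48 min = 1008 min at €57.00/h.
Pay = (2400 × €38.00 + 1008 × €57.00) ÷ 60 = €2477.60.

€2477.60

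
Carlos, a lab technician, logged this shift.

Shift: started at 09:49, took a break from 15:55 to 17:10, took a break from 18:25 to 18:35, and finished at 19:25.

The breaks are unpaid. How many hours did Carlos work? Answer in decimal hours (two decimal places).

8.18 hours

Shift: 09:49–19:25 = 9 h 36 min; less 85 min break → 8 h 11 min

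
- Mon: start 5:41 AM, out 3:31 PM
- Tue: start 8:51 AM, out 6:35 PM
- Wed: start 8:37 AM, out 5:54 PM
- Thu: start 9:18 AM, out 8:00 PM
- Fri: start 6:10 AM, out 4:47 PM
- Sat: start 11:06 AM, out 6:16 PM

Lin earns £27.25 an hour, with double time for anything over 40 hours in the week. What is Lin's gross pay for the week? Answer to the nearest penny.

£2034.67

Mon: 5:41 AM–3:31 PM = 9 h 50 min
Tue: 8:51 AM–6:35 PM = 9 h 44 min
Wed: 8:37 AM–5:54 PM = 9 h 17 min
Thu: 9:18 AM–8:00 PM = 10 h 42 min
Fri: 6:10 AM–4:47 PM = 10 h 37 min
Sat: 11:06 AM–6:16 PM = 7 h 10 min
Total worked: 57 h 20 min = 3440 min.
Regular 40 h 0 min = 2400 min at £27.25/h; overtime 17 h 20 min = 1040 min at £54.50/h.
Pay = (2400 × £27.25 + 1040 × £54.50) ÷ 60 = £2034.67.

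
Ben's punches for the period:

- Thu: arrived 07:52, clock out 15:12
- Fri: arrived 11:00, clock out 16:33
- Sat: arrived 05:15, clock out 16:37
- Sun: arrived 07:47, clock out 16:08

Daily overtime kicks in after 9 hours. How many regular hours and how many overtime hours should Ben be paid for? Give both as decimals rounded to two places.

Thu: 07:52–15:12 = 7 h 20 min
Fri: 11:00–16:33 = 5 h 33 min
Sat: 05:15–16:37 = 11 h 22 min
Sun: 07:47–16:08 = 8 h 21 min
Thu reg 7 h 20 min / OT 0 h 0 min; Fri reg 5 h 33 min / OT 0 h 0 min; Sat reg 9 h 0 min / OT 2 h 22 min; Sun reg 8 h 21 min / OT 0 h 0 min.
Totals: regular 30 h 14 min, overtime 2 h 22 min.

Regular 30.23 hours, overtime 2.37 hours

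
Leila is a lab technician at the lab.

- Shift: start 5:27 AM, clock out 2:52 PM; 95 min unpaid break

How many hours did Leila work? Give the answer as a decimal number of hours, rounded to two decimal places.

7.83 hours

Shift: 5:27 AM–2:52 PM = 9 h 25 min; less 95 min break → 7 h 50 min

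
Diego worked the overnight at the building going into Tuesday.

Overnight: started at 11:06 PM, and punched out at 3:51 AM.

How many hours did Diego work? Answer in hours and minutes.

4 h 45 min

Overnight: 11:06 PM → midnight = 0 h 54 min; midnight → 3:51 AM = 3 h 51 min; span 4 h 45 min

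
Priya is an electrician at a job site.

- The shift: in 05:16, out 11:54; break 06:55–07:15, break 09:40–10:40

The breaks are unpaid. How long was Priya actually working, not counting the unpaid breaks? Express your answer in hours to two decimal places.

The shift: 05:16–11:54 = 6 h 38 min; less 80 min break → 5 h 18 min

5.30 hours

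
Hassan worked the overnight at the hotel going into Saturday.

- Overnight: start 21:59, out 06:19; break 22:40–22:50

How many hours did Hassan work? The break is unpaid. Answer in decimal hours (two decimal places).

8.17 hours

Overnight: 21:59 → midnight = 2 h 1 min; midnight → 06:19 = 6 h 19 min; span 8 h 20 min; less 10 min break → 8 h 10 min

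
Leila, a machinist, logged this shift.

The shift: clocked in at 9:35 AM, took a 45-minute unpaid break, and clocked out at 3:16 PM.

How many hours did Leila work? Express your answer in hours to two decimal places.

4.93 hours

The shift: 9:35 AM–3:16 PM = 5 h 41 min; less 45 min break → 4 h 56 min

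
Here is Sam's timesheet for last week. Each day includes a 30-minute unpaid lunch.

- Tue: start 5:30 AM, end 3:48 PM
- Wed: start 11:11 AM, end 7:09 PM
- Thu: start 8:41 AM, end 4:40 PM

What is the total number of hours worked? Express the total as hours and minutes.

24 h 45 min

Tue: 5:30 AM–3:48 PM = 10 h 18 min; less 30 min break → 9 h 48 min
Wed: 11:11 AM–7:09 PM = 7 h 58 min; less 30 min break → 7 h 28 min
Thu: 8:41 AM–4:40 PM = 7 h 59 min; less 30 min break → 7 h 29 min
Total: 9 h 48 min + 7 h 28 min + 7 h 29 min = 24 h 45 min.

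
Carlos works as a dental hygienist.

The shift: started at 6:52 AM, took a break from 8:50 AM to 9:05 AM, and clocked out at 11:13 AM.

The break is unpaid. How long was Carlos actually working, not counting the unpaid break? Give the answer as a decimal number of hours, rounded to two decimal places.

4.10 hours

The shift: 6:52 AM–11:13 AM = 4 h 21 min; less 15 min break → 4 h 6 min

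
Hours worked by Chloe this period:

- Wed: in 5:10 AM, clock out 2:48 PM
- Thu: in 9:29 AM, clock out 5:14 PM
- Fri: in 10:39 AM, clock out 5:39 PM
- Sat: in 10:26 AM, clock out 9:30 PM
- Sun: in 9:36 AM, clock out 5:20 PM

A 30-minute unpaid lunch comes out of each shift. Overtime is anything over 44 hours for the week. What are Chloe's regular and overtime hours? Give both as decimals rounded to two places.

Wed: 5:10 AM–2:48 PM = 9 h 38 min; less 30 min break → 9 h 8 min
Thu: 9:29 AM–5:14 PM = 7 h 45 min; less 30 min break → 7 h 15 min
Fri: 10:39 AM–5:39 PM = 7 h 0 min; less 30 min break → 6 h 30 min
Sat: 10:26 AM–9:30 PM = 11 h 4 min; less 30 min break → 10 h 34 min
Sun: 9:36 AM–5:20 PM = 7 h 44 min; less 30 min break → 7 h 14 min
Total worked: 40 h 41 min = 40.68 h.
Threshold 44 h → overtime 0 h 0 min, regular 40 h 41 min.

Regular 40.68 hours, overtime 0.00 hours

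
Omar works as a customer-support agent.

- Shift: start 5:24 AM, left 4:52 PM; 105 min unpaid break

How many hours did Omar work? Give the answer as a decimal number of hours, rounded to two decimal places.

9.72 hours

Shift: 5:24 AM–4:52 PM = 11 h 28 min; less 105 min break → 9 h 43 min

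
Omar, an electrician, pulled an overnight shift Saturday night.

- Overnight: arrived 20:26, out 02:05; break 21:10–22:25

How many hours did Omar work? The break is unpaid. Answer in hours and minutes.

4 h 24 min

Overnight: 20:26 → midnight = 3 h 34 min; midnight → 02:05 = 2 h 5 min; span 5 h 39 min; less 75 min break → 4 h 24 min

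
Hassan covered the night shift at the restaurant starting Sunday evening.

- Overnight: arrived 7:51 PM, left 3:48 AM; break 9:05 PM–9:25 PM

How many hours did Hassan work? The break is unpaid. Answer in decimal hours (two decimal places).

Overnight: 7:51 PM → midnight = 4 h 9 min; midnight → 3:48 AM = 3 h 48 min; span 7 h 57 min; less 20 min break → 7 h 37 min

7.62 hours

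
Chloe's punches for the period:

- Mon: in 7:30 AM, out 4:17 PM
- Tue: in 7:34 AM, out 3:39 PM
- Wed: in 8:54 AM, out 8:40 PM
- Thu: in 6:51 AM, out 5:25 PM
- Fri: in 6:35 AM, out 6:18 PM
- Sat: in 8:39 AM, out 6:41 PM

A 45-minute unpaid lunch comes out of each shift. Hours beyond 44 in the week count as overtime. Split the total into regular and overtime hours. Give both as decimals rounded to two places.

Regular 44.00 hours, overtime 12.45 hours

Mon: 7:30 AM–4:17 PM = 8 h 47 min; less 45 min break → 8 h 2 min
Tue: 7:34 AM–3:39 PM = 8 h 5 min; less 45 min break → 7 h 20 min
Wed: 8:54 AM–8:40 PM = 11 h 46 min; less 45 min break → 11 h 1 min
Thu: 6:51 AM–5:25 PM = 10 h 34 min; less 45 min break → 9 h 49 min
Fri: 6:35 AM–6:18 PM = 11 h 43 min; less 45 min break → 10 h 58 min
Sat: 8:39 AM–6:41 PM = 10 h 2 min; less 45 min break → 9 h 17 min
Total worked: 56 h 27 min = 56.45 h.
Threshold 44 h → overtime 12 h 27 min, regular 44 h 0 min.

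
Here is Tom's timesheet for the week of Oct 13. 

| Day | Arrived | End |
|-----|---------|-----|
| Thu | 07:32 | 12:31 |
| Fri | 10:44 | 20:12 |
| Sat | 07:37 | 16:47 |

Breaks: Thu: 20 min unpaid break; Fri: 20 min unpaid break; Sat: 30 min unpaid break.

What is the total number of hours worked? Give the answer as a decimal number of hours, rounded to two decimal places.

Thu: 07:32–12:31 = 4 h 59 min; less 20 min break → 4 h 39 min
Fri: 10:44–20:12 = 9 h 28 min; less 20 min break → 9 h 8 min
Sat: 07:37–16:47 = 9 h 10 min; less 30 min break → 8 h 40 min
Total: 4 h 39 min + 9 h 8 min + 8 h 40 min = 22 h 27 min.

22.45 hours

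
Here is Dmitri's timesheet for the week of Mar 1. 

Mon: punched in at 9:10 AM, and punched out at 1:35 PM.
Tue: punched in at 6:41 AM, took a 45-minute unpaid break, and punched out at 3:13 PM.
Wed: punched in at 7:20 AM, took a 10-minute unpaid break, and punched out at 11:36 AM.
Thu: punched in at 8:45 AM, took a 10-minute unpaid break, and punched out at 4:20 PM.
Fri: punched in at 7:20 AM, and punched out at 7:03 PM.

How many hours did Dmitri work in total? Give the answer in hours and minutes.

Mon: 9:10 AM–1:35 PM = 4 h 25 min
Tue: 6:41 AM–3:13 PM = 8 h 32 min; less 45 min break → 7 h 47 min
Wed: 7:20 AM–11:36 AM = 4 h 16 min; less 10 min break → 4 h 6 min
Thu: 8:45 AM–4:20 PM = 7 h 35 min; less 10 min break → 7 h 25 min
Fri: 7:20 AM–7:03 PM = 11 h 43 min
Total: 4 h 25 min + 7 h 47 min + 4 h 6 min + 7 h 25 min + 11 h 43 min = 35 h 26 min.

35 h 26 min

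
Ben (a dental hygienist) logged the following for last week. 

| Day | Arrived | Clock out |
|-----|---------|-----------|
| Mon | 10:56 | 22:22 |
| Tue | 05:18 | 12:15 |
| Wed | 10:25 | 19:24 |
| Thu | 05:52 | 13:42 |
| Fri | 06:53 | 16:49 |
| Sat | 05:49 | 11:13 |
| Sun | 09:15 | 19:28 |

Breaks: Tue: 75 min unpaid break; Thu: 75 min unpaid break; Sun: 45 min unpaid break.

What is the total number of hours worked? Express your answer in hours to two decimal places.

57.50 hours

Mon: 10:56–22:22 = 11 h 26 min
Tue: 05:18–12:15 = 6 h 57 min; less 75 min break → 5 h 42 min
Wed: 10:25–19:24 = 8 h 59 min
Thu: 05:52–13:42 = 7 h 50 min; less 75 min break → 6 h 35 min
Fri: 06:53–16:49 = 9 h 56 min
Sat: 05:49–11:13 = 5 h 24 min
Sun: 09:15–19:28 = 10 h 13 min; less 45 min break → 9 h 28 min
Total: 11 h 26 min + 5 h 42 min + 8 h 59 min + 6 h 35 min + 9 h 56 min + 5 h 24 min + 9 h 28 min = 57 h 30 min.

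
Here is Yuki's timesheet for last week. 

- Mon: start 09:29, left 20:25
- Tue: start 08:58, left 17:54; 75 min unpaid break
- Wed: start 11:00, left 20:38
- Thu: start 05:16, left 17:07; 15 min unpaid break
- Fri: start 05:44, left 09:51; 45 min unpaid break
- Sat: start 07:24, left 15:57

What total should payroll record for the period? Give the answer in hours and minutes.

Mon: 09:29–20:25 = 10 h 56 min
Tue: 08:58–17:54 = 8 h 56 min; less 75 min break → 7 h 41 min
Wed: 11:00–20:38 = 9 h 38 min
Thu: 05:16–17:07 = 11 h 51 min; less 15 min break → 11 h 36 min
Fri: 05:44–09:51 = 4 h 7 min; less 45 min break → 3 h 22 min
Sat: 07:24–15:57 = 8 h 33 min
Total: 10 h 56 min + 7 h 41 min + 9 h 38 min + 11 h 36 min + 3 h 22 min + 8 h 33 min = 51 h 46 min.

51 h 46 min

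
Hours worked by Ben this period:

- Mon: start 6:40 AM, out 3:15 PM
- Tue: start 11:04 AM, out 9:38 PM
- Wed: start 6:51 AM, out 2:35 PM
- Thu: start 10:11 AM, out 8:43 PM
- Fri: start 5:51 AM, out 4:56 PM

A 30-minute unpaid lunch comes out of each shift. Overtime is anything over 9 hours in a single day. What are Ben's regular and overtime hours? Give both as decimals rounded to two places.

Regular 42.32 hours, overtime 3.68 hours

Mon: 6:40 AM–3:15 PM = 8 h 35 min; less 30 min break → 8 h 5 min
Tue: 11:04 AM–9:38 PM = 10 h 34 min; less 30 min break → 10 h 4 min
Wed: 6:51 AM–2:35 PM = 7 h 44 min; less 30 min break → 7 h 14 min
Thu: 10:11 AM–8:43 PM = 10 h 32 min; less 30 min break → 10 h 2 min
Fri: 5:51 AM–4:56 PM = 11 h 5 min; less 30 min break → 10 h 35 min
Mon reg 8 h 5 min / OT 0 h 0 min; Tue reg 9 h 0 min / OT 1 h 4 min; Wed reg 7 h 14 min / OT 0 h 0 min; Thu reg 9 h 0 min / OT 1 h 2 min; Fri reg 9 h 0 min / OT 1 h 35 min.
Totals: regular 42 h 19 min, overtime 3 h 41 min.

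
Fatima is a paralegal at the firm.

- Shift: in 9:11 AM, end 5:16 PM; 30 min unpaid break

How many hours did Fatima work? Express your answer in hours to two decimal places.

7.58 hours

Shift: 9:11 AM–5:16 PM = 8 h 5 min; less 30 min break → 7 h 35 min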